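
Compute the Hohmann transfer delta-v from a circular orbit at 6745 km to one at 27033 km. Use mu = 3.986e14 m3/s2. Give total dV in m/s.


V1 = sqrt(mu/r1) = 7687.37 m/s
dV1 = V1*(sqrt(2*r2/(r1+r2)) - 1) = 2038.38 m/s
V2 = sqrt(mu/r2) = 3839.91 m/s
dV2 = V2*(1 - sqrt(2*r1/(r1+r2))) = 1413.25 m/s
Total dV = 3452 m/s

3452 m/s


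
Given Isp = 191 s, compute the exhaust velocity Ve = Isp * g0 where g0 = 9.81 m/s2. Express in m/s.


Ve = Isp * g0 = 191 * 9.81 = 1873.7 m/s

1873.7 m/s


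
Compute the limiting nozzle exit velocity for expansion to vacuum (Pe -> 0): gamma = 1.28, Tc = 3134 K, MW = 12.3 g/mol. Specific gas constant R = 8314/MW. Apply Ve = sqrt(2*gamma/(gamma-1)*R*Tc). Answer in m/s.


R = 8314 / 12.3 = 675.93 J/(kg.K)
Ve = sqrt(2 * 1.28 / (1.28 - 1) * 675.93 * 3134) = 4401 m/s

4401 m/s


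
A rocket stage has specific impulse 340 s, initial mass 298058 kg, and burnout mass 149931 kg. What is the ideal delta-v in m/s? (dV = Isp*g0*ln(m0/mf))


Ve = 340 * 9.81 = 3335.4 m/s
dV = 3335.4 * ln(298058/149931) = 2292 m/s

2292 m/s


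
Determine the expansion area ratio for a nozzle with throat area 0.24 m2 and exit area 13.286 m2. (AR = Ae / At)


AR = 13.286 / 0.24 = 55.4

55.4


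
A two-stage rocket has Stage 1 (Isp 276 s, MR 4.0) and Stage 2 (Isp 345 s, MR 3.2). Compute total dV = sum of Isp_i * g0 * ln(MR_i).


dV1 = 276 * 9.81 * ln(4.0) = 3753.5 m/s
dV2 = 345 * 9.81 * ln(3.2) = 3936.6 m/s
Total dV = 3753.5 + 3936.6 = 7690.1 m/s ~ 7690 m/s

7690 m/s


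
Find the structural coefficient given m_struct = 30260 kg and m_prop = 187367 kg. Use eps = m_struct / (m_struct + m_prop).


eps = 30260 / (30260 + 187367) = 0.139

0.139


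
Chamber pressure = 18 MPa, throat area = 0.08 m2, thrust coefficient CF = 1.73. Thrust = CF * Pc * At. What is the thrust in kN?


F = 1.73 * 18e6 * 0.08 = 2.4912e+06 N = 2491.2 kN

2491.2 kN


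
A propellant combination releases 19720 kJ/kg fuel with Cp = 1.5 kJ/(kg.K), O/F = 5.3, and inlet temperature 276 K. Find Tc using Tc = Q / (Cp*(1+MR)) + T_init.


Tc = 19720 / (1.5 * (1 + 5.3)) + 276 = 2363 K

2363 K


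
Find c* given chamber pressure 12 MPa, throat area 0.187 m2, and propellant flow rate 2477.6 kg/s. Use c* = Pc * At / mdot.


c* = 12e6 * 0.187 / 2477.6 = 906 m/s

906 m/s


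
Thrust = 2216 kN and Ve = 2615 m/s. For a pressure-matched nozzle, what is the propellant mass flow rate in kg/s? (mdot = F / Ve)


mdot = F / Ve = 2216000 / 2615 = 847.4 kg/s

847.4 kg/s


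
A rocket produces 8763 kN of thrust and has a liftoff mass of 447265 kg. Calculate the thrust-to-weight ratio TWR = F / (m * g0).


TWR = 8763000 / (447265 * 9.81) = 2.0

2.0


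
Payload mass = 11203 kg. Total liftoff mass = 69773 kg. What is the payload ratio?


PR = 11203 / 69773 = 0.1606

0.1606


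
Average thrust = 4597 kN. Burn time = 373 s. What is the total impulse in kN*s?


It = 4597 * 373 = 1714681 kN*s

1714681 kN*s


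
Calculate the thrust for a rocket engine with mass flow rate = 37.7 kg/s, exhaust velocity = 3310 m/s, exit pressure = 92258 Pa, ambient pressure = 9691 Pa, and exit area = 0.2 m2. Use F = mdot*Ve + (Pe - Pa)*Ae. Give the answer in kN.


F = 37.7 * 3310 + (92258 - 9691) * 0.2 = 141300.0 N = 141.3 kN

141.3 kN


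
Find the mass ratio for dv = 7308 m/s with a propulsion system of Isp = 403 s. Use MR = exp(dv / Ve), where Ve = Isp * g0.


Ve = 403 * 9.81 = 3953.43 m/s
MR = exp(7308 / 3953.43) = 6.35

6.35


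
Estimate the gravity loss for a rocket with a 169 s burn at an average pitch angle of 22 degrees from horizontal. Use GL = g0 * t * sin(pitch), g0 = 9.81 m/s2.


GL = 9.81 * 169 * sin(22 deg) = 621 m/s

621 m/s


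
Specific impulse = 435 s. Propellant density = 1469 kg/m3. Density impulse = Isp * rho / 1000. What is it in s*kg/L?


rho*Isp = 435 * 1469 / 1000 = 639 s*kg/L

639 s*kg/L


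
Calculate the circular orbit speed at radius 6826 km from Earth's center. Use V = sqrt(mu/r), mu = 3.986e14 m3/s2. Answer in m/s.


V = sqrt(3.986e14 / 6826000) = 7642 m/s

7642 m/s


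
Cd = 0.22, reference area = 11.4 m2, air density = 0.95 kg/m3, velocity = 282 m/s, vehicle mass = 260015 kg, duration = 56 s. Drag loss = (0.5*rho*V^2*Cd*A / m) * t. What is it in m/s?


D = 0.5 * 0.95 * 282^2 * 0.22 * 11.4 = 94736.94 N
a = 94736.94 / 260015 = 0.3644 m/s2
dV = 0.3644 * 56 = 20.4 m/s

20.4 m/s


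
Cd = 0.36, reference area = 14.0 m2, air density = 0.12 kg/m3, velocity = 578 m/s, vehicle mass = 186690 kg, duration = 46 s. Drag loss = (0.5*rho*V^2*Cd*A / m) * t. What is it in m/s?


D = 0.5 * 0.12 * 578^2 * 0.36 * 14.0 = 101027.0 N
a = 101027.0 / 186690 = 0.5411 m/s2
dV = 0.5411 * 46 = 24.9 m/s

24.9 m/s


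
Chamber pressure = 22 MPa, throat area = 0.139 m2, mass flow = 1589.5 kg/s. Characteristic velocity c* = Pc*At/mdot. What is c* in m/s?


c* = 22e6 * 0.139 / 1589.5 = 1924 m/s

1924 m/s


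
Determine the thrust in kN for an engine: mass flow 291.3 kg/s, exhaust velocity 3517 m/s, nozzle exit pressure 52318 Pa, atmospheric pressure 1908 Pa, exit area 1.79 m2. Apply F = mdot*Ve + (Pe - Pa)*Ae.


F = 291.3 * 3517 + (52318 - 1908) * 1.79 = 1.1147e+06 N = 1114.7 kN

1114.7 kN


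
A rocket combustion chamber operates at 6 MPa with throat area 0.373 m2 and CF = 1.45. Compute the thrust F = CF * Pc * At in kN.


F = 1.45 * 6e6 * 0.373 = 3.2451e+06 N = 3245.1 kN

3245.1 kN


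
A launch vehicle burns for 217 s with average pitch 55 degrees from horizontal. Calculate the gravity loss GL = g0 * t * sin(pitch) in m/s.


GL = 9.81 * 217 * sin(55 deg) = 1744 m/s

1744 m/s


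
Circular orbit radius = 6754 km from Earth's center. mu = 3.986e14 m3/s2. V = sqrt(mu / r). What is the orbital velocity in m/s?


V = sqrt(3.986e14 / 6754000) = 7682 m/s

7682 m/s


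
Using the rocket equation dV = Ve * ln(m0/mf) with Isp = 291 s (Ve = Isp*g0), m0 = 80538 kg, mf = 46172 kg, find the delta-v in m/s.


Ve = 291 * 9.81 = 2854.71 m/s
dV = 2854.71 * ln(80538/46172) = 1588 m/s

1588 m/s


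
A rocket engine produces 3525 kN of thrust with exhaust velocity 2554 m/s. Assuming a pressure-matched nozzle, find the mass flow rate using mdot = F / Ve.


mdot = F / Ve = 3525000 / 2554 = 1380.2 kg/s

1380.2 kg/s


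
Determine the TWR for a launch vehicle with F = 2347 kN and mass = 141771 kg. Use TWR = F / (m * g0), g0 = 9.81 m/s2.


TWR = 2347000 / (141771 * 9.81) = 1.69

1.69


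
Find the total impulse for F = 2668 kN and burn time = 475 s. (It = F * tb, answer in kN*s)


It = 2668 * 475 = 1267300 kN*s

1267300 kN*s


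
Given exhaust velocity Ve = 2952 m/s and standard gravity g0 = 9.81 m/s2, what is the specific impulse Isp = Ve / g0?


Isp = Ve / g0 = 2952 / 9.81 = 300.9 s

300.9 s


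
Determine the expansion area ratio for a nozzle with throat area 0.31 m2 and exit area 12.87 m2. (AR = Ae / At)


AR = 12.87 / 0.31 = 41.5

41.5


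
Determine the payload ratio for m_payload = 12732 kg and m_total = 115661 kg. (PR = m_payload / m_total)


PR = 12732 / 115661 = 0.1101

0.1101


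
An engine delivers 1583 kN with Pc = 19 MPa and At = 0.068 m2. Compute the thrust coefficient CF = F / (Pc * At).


CF = 1583000 / (19e6 * 0.068) = 1.23

1.23


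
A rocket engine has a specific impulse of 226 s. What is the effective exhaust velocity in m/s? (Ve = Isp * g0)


Ve = Isp * g0 = 226 * 9.81 = 2217.1 m/s

2217.1 m/s


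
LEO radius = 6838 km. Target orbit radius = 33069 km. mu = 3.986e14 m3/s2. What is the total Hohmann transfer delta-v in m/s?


V1 = sqrt(mu/r1) = 7634.91 m/s
dV1 = V1*(sqrt(2*r2/(r1+r2)) - 1) = 2193.99 m/s
V2 = sqrt(mu/r2) = 3471.83 m/s
dV2 = V2*(1 - sqrt(2*r1/(r1+r2))) = 1439.41 m/s
Total dV = 3633 m/s

3633 m/s


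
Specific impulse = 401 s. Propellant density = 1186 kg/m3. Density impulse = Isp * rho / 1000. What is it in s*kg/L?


rho*Isp = 401 * 1186 / 1000 = 476 s*kg/L

476 s*kg/L


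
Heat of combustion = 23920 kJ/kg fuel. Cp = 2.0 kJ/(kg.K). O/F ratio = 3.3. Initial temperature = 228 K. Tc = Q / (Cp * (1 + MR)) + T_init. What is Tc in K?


Tc = 23920 / (2.0 * (1 + 3.3)) + 228 = 3009 K

3009 K


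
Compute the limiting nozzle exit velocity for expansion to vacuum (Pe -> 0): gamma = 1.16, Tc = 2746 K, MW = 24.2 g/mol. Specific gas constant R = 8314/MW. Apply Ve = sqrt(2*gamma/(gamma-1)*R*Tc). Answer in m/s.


R = 8314 / 24.2 = 343.55 J/(kg.K)
Ve = sqrt(2 * 1.16 / (1.16 - 1) * 343.55 * 2746) = 3699 m/s

3699 m/s


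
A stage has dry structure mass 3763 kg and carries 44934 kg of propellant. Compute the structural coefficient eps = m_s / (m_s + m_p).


eps = 3763 / (3763 + 44934) = 0.0773

0.0773


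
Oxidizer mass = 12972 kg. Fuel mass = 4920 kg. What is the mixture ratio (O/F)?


MR = 12972 / 4920 = 2.64

2.64


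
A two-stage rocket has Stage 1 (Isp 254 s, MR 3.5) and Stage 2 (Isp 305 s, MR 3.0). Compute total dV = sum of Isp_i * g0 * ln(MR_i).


dV1 = 254 * 9.81 * ln(3.5) = 3121.6 m/s
dV2 = 305 * 9.81 * ln(3.0) = 3287.1 m/s
Total dV = 3121.6 + 3287.1 = 6408.7 m/s ~ 6409 m/s

6409 m/s


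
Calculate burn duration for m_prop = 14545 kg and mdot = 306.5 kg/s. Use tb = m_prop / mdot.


tb = 14545 / 306.5 = 47.5 s

47.5 s


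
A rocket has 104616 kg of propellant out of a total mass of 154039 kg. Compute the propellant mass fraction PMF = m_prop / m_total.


PMF = 104616 / 154039 = 0.679

0.679


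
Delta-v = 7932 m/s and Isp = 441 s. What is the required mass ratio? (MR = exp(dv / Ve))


Ve = 441 * 9.81 = 4326.21 m/s
MR = exp(7932 / 4326.21) = 6.256

6.256


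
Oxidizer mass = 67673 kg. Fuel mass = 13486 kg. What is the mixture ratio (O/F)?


MR = 67673 / 13486 = 5.02

5.02


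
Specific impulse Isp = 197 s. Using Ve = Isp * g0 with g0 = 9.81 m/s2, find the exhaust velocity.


Ve = Isp * g0 = 197 * 9.81 = 1932.6 m/s

1932.6 m/s


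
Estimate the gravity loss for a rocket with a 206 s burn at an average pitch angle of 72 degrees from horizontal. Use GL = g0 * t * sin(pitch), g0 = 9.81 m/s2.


GL = 9.81 * 206 * sin(72 deg) = 1922 m/s

1922 m/s


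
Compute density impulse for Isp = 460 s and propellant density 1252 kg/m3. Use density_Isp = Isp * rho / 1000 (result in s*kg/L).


rho*Isp = 460 * 1252 / 1000 = 576 s*kg/L

576 s*kg/L


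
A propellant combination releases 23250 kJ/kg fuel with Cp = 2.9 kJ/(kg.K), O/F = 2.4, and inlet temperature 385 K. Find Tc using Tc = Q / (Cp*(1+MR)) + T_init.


Tc = 23250 / (2.9 * (1 + 2.4)) + 385 = 2743 K

2743 K


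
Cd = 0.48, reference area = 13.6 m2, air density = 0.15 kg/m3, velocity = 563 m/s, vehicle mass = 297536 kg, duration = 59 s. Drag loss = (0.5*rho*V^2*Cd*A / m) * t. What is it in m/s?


D = 0.5 * 0.15 * 563^2 * 0.48 * 13.6 = 155188.02 N
a = 155188.02 / 297536 = 0.5216 m/s2
dV = 0.5216 * 59 = 30.8 m/s

30.8 m/s


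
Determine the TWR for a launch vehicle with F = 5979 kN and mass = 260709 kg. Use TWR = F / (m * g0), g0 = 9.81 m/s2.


TWR = 5979000 / (260709 * 9.81) = 2.34

2.34


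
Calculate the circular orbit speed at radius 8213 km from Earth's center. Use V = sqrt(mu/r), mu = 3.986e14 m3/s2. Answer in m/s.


V = sqrt(3.986e14 / 8213000) = 6967 m/s

6967 m/s


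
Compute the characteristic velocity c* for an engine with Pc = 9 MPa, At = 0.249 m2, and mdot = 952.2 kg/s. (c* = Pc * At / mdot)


c* = 9e6 * 0.249 / 952.2 = 2353 m/s

2353 m/s


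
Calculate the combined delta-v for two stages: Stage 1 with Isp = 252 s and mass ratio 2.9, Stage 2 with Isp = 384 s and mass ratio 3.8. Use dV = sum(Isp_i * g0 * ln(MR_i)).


dV1 = 252 * 9.81 * ln(2.9) = 2632.1 m/s
dV2 = 384 * 9.81 * ln(3.8) = 5029.0 m/s
Total dV = 2632.1 + 5029.0 = 7661.1 m/s ~ 7661 m/s

7661 m/s


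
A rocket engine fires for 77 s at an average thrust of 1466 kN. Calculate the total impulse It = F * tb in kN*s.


It = 1466 * 77 = 112882 kN*s

112882 kN*s


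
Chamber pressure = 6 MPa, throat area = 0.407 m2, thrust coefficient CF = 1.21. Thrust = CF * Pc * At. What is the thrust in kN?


F = 1.21 * 6e6 * 0.407 = 2.9548e+06 N = 2954.8 kN

2954.8 kN


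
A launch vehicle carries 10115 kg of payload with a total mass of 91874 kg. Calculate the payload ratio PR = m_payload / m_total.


PR = 10115 / 91874 = 0.1101

0.1101


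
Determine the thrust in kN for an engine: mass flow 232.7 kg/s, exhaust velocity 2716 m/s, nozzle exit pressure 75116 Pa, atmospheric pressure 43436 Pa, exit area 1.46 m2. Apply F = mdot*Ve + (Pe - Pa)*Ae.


F = 232.7 * 2716 + (75116 - 43436) * 1.46 = 678266.0 N = 678.3 kN

678.3 kN


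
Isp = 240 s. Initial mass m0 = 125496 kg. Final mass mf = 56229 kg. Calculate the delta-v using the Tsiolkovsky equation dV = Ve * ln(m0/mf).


Ve = 240 * 9.81 = 2354.4 m/s
dV = 2354.4 * ln(125496/56229) = 1890 m/s

1890 m/s


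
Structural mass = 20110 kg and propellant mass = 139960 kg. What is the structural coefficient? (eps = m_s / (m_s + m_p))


eps = 20110 / (20110 + 139960) = 0.1256

0.1256


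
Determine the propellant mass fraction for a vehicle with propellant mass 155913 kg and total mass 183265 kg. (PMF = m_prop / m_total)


PMF = 155913 / 183265 = 0.851

0.851


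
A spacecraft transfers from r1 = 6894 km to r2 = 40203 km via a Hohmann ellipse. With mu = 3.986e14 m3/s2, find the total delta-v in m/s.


V1 = sqrt(mu/r1) = 7603.84 m/s
dV1 = V1*(sqrt(2*r2/(r1+r2)) - 1) = 2331.45 m/s
V2 = sqrt(mu/r2) = 3148.76 m/s
dV2 = V2*(1 - sqrt(2*r1/(r1+r2))) = 1445.06 m/s
Total dV = 3777 m/s

3777 m/s


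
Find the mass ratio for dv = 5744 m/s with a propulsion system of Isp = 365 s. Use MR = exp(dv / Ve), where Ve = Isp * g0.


Ve = 365 * 9.81 = 3580.65 m/s
MR = exp(5744 / 3580.65) = 4.974

4.974


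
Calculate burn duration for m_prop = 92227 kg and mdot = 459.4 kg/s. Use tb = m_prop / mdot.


tb = 92227 / 459.4 = 200.8 s

200.8 s


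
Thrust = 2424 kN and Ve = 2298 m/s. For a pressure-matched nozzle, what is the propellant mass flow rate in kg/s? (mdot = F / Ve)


mdot = F / Ve = 2424000 / 2298 = 1054.8 kg/s

1054.8 kg/s


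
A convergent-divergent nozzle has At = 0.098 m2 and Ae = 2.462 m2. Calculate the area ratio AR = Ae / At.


AR = 2.462 / 0.098 = 25.1

25.1


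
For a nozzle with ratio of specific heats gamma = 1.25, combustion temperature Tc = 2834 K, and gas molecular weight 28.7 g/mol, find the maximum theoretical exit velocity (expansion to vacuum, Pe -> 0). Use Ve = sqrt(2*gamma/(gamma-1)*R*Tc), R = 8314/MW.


R = 8314 / 28.7 = 289.69 J/(kg.K)
Ve = sqrt(2 * 1.25 / (1.25 - 1) * 289.69 * 2834) = 2865 m/s

2865 m/s


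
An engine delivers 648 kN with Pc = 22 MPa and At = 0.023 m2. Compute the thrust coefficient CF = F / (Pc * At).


CF = 648000 / (22e6 * 0.023) = 1.28

1.28


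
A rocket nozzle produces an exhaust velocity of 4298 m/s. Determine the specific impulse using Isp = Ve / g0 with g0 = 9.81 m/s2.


Isp = Ve / g0 = 4298 / 9.81 = 438.1 s

438.1 s


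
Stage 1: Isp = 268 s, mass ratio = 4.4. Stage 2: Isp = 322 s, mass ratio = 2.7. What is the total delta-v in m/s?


dV1 = 268 * 9.81 * ln(4.4) = 3895.3 m/s
dV2 = 322 * 9.81 * ln(2.7) = 3137.5 m/s
Total dV = 3895.3 + 3137.5 = 7032.8 m/s ~ 7033 m/s

7033 m/s


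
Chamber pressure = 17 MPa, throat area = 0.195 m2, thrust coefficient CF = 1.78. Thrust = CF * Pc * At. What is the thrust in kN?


F = 1.78 * 17e6 * 0.195 = 5.9007e+06 N = 5900.7 kN

5900.7 kN


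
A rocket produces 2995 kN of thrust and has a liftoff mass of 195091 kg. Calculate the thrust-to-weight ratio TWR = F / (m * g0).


TWR = 2995000 / (195091 * 9.81) = 1.56

1.56


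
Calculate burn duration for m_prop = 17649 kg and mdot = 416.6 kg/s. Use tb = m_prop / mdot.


tb = 17649 / 416.6 = 42.4 s

42.4 s


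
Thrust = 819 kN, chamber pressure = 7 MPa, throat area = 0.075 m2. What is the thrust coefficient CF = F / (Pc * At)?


CF = 819000 / (7e6 * 0.075) = 1.56

1.56


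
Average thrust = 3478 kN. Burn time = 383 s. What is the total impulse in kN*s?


It = 3478 * 383 = 1332074 kN*s

1332074 kN*s


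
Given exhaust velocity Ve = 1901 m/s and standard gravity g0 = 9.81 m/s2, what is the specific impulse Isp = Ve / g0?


Isp = Ve / g0 = 1901 / 9.81 = 193.8 s

193.8 s


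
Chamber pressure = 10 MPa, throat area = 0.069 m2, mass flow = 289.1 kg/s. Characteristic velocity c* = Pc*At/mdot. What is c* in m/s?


c* = 10e6 * 0.069 / 289.1 = 2387 m/s

2387 m/s


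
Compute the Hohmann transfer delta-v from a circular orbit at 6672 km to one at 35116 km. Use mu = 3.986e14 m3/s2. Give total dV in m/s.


V1 = sqrt(mu/r1) = 7729.31 m/s
dV1 = V1*(sqrt(2*r2/(r1+r2)) - 1) = 2291.03 m/s
V2 = sqrt(mu/r2) = 3369.12 m/s
dV2 = V2*(1 - sqrt(2*r1/(r1+r2))) = 1465.26 m/s
Total dV = 3756 m/s

3756 m/s


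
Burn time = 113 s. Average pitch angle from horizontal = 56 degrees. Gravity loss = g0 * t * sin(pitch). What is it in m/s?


GL = 9.81 * 113 * sin(56 deg) = 919 m/s

919 m/s


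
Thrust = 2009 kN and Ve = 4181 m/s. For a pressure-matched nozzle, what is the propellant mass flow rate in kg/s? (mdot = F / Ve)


mdot = F / Ve = 2009000 / 4181 = 480.5 kg/s

480.5 kg/s


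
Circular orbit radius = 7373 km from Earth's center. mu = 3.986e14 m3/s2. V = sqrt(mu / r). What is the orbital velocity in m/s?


V = sqrt(3.986e14 / 7373000) = 7353 m/s

7353 m/s


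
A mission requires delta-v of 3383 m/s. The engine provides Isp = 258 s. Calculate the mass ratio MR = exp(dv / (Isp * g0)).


Ve = 258 * 9.81 = 2530.98 m/s
MR = exp(3383 / 2530.98) = 3.806

3.806


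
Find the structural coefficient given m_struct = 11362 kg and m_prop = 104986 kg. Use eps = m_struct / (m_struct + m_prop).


eps = 11362 / (11362 + 104986) = 0.0977

0.0977


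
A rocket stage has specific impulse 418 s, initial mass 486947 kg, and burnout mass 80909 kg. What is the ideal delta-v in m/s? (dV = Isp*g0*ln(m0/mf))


Ve = 418 * 9.81 = 4100.58 m/s
dV = 4100.58 * ln(486947/80909) = 7360 m/s

7360 m/s


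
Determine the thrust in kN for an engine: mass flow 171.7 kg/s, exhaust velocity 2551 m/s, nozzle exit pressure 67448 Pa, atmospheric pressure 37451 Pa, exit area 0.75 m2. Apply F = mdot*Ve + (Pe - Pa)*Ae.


F = 171.7 * 2551 + (67448 - 37451) * 0.75 = 460504.0 N = 460.5 kN

460.5 kN


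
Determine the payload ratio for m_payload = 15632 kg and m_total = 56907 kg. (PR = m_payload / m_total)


PR = 15632 / 56907 = 0.2747

0.2747


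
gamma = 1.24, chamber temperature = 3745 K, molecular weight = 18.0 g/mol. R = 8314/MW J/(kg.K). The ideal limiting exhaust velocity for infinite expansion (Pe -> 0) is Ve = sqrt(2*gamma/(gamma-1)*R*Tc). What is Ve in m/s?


R = 8314 / 18.0 = 461.89 J/(kg.K)
Ve = sqrt(2 * 1.24 / (1.24 - 1) * 461.89 * 3745) = 4228 m/s

4228 m/s


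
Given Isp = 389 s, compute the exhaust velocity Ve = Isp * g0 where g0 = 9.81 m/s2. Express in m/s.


Ve = Isp * g0 = 389 * 9.81 = 3816.1 m/s

3816.1 m/s


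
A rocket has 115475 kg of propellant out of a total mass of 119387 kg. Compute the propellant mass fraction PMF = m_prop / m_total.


PMF = 115475 / 119387 = 0.967

0.967


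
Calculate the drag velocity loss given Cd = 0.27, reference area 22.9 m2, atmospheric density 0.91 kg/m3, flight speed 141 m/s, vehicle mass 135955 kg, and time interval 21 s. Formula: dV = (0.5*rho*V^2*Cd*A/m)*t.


D = 0.5 * 0.91 * 141^2 * 0.27 * 22.9 = 55930.52 N
a = 55930.52 / 135955 = 0.4114 m/s2
dV = 0.4114 * 21 = 8.6 m/s

8.6 m/s


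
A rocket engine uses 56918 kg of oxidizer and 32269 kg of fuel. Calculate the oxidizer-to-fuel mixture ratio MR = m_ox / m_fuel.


MR = 56918 / 32269 = 1.76

1.76


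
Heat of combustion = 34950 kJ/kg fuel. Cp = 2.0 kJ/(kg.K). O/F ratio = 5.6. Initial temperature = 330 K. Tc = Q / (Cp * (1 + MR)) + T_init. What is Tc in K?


Tc = 34950 / (2.0 * (1 + 5.6)) + 330 = 2978 K

2978 K


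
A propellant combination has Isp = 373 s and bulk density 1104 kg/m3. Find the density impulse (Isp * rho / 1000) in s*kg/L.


rho*Isp = 373 * 1104 / 1000 = 412 s*kg/L

412 s*kg/L


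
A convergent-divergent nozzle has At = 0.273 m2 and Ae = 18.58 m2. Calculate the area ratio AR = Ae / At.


AR = 18.58 / 0.273 = 68.1

68.1


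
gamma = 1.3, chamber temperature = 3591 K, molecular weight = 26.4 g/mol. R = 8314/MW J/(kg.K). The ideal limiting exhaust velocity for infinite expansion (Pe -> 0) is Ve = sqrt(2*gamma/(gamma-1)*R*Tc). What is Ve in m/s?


R = 8314 / 26.4 = 314.92 J/(kg.K)
Ve = sqrt(2 * 1.3 / (1.3 - 1) * 314.92 * 3591) = 3131 m/s

3131 m/s


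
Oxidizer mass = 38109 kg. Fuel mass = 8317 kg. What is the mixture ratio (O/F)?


MR = 38109 / 8317 = 4.58

4.58


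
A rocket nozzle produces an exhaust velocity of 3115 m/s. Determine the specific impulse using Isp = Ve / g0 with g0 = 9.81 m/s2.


Isp = Ve / g0 = 3115 / 9.81 = 317.5 s

317.5 s


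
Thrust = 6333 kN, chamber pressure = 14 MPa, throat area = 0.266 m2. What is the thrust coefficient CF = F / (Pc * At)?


CF = 6333000 / (14e6 * 0.266) = 1.7

1.7


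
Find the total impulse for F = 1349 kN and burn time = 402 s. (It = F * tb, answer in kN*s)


It = 1349 * 402 = 542298 kN*s

542298 kN*s


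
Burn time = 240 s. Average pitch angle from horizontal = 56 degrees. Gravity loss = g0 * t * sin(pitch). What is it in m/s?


GL = 9.81 * 240 * sin(56 deg) = 1952 m/s

1952 m/s


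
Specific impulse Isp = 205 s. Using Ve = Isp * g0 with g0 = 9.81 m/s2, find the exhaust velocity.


Ve = Isp * g0 = 205 * 9.81 = 2011.1 m/s

2011.1 m/s


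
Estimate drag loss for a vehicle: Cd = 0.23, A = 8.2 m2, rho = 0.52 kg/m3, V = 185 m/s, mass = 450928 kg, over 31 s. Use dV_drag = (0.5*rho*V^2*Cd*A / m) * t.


D = 0.5 * 0.52 * 185^2 * 0.23 * 8.2 = 16782.57 N
a = 16782.57 / 450928 = 0.0372 m/s2
dV = 0.0372 * 31 = 1.2 m/s

1.2 m/s


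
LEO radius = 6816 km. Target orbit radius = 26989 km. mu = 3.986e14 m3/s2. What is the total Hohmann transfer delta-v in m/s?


V1 = sqrt(mu/r1) = 7647.22 m/s
dV1 = V1*(sqrt(2*r2/(r1+r2)) - 1) = 2015.99 m/s
V2 = sqrt(mu/r2) = 3843.04 m/s
dV2 = V2*(1 - sqrt(2*r1/(r1+r2))) = 1402.62 m/s
Total dV = 3419 m/s

3419 m/s


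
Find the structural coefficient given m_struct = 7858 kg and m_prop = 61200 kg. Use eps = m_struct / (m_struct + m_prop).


eps = 7858 / (7858 + 61200) = 0.1138

0.1138


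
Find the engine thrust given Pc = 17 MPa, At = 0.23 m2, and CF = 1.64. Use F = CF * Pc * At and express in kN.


F = 1.64 * 17e6 * 0.23 = 6.4124e+06 N = 6412.4 kN

6412.4 kN


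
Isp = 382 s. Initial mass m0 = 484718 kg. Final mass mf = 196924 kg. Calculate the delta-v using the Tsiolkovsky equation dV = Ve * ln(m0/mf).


Ve = 382 * 9.81 = 3747.42 m/s
dV = 3747.42 * ln(484718/196924) = 3375 m/s

3375 m/s


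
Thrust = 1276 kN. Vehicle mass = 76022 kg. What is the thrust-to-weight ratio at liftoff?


TWR = 1276000 / (76022 * 9.81) = 1.71

1.71


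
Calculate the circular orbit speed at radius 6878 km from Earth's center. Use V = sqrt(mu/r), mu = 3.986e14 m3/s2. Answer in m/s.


V = sqrt(3.986e14 / 6878000) = 7613 m/s

7613 m/s


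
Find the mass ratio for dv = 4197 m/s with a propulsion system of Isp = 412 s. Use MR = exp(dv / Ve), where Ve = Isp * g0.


Ve = 412 * 9.81 = 4041.72 m/s
MR = exp(4197 / 4041.72) = 2.825

2.825


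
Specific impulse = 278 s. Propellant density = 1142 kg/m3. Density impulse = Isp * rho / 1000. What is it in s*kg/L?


rho*Isp = 278 * 1142 / 1000 = 317 s*kg/L

317 s*kg/L


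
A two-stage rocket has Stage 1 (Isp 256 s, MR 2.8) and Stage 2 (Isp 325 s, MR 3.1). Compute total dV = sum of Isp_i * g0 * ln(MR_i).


dV1 = 256 * 9.81 * ln(2.8) = 2585.7 m/s
dV2 = 325 * 9.81 * ln(3.1) = 3607.2 m/s
Total dV = 2585.7 + 3607.2 = 6192.9 m/s ~ 6193 m/s

6193 m/s


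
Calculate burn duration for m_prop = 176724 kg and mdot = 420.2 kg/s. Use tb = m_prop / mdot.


tb = 176724 / 420.2 = 420.6 s

420.6 s


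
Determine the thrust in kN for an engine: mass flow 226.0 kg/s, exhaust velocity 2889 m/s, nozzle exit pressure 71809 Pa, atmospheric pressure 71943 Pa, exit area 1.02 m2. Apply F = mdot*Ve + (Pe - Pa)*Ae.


F = 226.0 * 2889 + (71809 - 71943) * 1.02 = 652777.0 N = 652.8 kN

652.8 kN


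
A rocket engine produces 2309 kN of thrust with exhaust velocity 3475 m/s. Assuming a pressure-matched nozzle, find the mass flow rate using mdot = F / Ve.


mdot = F / Ve = 2309000 / 3475 = 664.5 kg/s

664.5 kg/s


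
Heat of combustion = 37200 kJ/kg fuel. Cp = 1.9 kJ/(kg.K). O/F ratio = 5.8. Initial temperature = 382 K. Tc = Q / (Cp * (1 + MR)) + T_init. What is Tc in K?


Tc = 37200 / (1.9 * (1 + 5.8)) + 382 = 3261 K

3261 K


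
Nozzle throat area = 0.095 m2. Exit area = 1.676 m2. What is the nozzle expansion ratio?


AR = 1.676 / 0.095 = 17.6

17.6


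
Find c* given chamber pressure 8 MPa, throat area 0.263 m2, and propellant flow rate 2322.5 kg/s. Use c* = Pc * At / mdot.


c* = 8e6 * 0.263 / 2322.5 = 906 m/s

906 m/s


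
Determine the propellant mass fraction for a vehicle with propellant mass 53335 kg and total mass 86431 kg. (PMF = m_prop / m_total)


PMF = 53335 / 86431 = 0.617

0.617


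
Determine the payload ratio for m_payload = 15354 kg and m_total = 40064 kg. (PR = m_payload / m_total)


PR = 15354 / 40064 = 0.3832

0.3832


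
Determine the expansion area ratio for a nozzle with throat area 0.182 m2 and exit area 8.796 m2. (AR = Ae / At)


AR = 8.796 / 0.182 = 48.3

48.3


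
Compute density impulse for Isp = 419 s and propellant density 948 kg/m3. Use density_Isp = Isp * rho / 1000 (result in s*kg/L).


rho*Isp = 419 * 948 / 1000 = 397 s*kg/L

397 s*kg/L


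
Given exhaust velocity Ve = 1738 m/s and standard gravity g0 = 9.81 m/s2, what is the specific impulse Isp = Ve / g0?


Isp = Ve / g0 = 1738 / 9.81 = 177.2 s

177.2 s


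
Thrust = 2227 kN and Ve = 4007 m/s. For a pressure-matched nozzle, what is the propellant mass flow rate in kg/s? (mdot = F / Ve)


mdot = F / Ve = 2227000 / 4007 = 555.8 kg/s

555.8 kg/s


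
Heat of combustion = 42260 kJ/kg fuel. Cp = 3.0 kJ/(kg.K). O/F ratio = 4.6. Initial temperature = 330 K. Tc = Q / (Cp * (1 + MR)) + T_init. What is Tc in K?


Tc = 42260 / (3.0 * (1 + 4.6)) + 330 = 2845 K

2845 K


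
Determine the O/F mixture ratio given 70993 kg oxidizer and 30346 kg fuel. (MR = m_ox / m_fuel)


MR = 70993 / 30346 = 2.34

2.34


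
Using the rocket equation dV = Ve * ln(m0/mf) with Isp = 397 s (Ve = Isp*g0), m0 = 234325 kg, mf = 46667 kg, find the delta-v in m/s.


Ve = 397 * 9.81 = 3894.57 m/s
dV = 3894.57 * ln(234325/46667) = 6285 m/s

6285 m/s


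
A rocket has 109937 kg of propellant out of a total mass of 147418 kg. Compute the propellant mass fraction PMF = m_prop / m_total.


PMF = 109937 / 147418 = 0.746

0.746


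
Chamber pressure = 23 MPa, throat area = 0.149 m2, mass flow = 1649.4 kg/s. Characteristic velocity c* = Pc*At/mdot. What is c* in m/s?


c* = 23e6 * 0.149 / 1649.4 = 2078 m/s

2078 m/s


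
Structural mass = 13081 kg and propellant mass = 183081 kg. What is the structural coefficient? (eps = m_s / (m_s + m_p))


eps = 13081 / (13081 + 183081) = 0.0667

0.0667


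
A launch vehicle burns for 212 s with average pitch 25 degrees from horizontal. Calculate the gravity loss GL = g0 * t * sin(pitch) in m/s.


GL = 9.81 * 212 * sin(25 deg) = 879 m/s

879 m/s


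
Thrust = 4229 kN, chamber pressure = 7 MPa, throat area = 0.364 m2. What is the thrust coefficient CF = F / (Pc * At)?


CF = 4229000 / (7e6 * 0.364) = 1.66

1.66


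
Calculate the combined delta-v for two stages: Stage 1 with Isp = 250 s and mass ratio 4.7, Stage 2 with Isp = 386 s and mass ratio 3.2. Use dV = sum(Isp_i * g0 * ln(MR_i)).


dV1 = 250 * 9.81 * ln(4.7) = 3795.4 m/s
dV2 = 386 * 9.81 * ln(3.2) = 4404.5 m/s
Total dV = 3795.4 + 4404.5 = 8199.9 m/s ~ 8200 m/s

8200 m/s


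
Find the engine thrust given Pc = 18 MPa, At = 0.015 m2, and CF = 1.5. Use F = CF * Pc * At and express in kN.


F = 1.5 * 18e6 * 0.015 = 405000.0 N = 405.0 kN

405.0 kN


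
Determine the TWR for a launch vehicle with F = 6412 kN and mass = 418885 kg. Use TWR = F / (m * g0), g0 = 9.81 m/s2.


TWR = 6412000 / (418885 * 9.81) = 1.56

1.56


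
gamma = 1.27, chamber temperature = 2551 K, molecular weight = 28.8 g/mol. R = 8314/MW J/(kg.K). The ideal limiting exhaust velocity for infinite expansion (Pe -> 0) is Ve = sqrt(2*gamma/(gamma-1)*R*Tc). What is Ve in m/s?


R = 8314 / 28.8 = 288.68 J/(kg.K)
Ve = sqrt(2 * 1.27 / (1.27 - 1) * 288.68 * 2551) = 2632 m/s

2632 m/s


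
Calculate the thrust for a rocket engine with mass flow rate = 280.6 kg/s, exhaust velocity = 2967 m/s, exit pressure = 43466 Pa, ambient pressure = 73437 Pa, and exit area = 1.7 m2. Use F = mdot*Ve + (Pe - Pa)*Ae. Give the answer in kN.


F = 280.6 * 2967 + (43466 - 73437) * 1.7 = 781590.0 N = 781.6 kN

781.6 kN


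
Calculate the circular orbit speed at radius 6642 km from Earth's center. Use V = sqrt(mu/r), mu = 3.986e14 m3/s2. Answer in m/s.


V = sqrt(3.986e14 / 6642000) = 7747 m/s

7747 m/s


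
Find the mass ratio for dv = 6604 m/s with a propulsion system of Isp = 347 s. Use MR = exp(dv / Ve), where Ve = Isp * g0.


Ve = 347 * 9.81 = 3404.07 m/s
MR = exp(6604 / 3404.07) = 6.959

6.959


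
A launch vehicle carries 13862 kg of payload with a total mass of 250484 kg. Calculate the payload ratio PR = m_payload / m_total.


PR = 13862 / 250484 = 0.0553

0.0553


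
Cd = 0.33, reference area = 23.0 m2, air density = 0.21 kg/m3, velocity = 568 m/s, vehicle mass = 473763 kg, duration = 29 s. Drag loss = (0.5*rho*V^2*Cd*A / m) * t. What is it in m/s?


D = 0.5 * 0.21 * 568^2 * 0.33 * 23.0 = 257115.2 N
a = 257115.2 / 473763 = 0.5427 m/s2
dV = 0.5427 * 29 = 15.7 m/s

15.7 m/s


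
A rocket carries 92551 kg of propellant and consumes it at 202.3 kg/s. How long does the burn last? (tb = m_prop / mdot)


tb = 92551 / 202.3 = 457.5 s

457.5 s


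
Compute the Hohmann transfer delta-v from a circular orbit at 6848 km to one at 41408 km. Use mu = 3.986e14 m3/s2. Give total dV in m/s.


V1 = sqrt(mu/r1) = 7629.34 m/s
dV1 = V1*(sqrt(2*r2/(r1+r2)) - 1) = 2365.33 m/s
V2 = sqrt(mu/r2) = 3102.61 m/s
dV2 = V2*(1 - sqrt(2*r1/(r1+r2))) = 1449.7 m/s
Total dV = 3815 m/s

3815 m/s


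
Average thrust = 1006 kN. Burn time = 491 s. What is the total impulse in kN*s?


It = 1006 * 491 = 493946 kN*s

493946 kN*s


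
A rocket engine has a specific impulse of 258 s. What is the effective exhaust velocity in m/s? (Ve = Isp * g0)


Ve = Isp * g0 = 258 * 9.81 = 2531.0 m/s

2531.0 m/s


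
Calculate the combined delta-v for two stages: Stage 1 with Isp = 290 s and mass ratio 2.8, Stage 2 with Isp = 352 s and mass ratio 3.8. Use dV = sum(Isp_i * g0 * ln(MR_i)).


dV1 = 290 * 9.81 * ln(2.8) = 2929.2 m/s
dV2 = 352 * 9.81 * ln(3.8) = 4609.9 m/s
Total dV = 2929.2 + 4609.9 = 7539.1 m/s ~ 7539 m/s

7539 m/s


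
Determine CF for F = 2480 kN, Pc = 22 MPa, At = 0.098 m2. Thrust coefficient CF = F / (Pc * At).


CF = 2480000 / (22e6 * 0.098) = 1.15

1.15


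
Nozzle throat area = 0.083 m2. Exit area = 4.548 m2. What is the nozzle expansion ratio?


AR = 4.548 / 0.083 = 54.8

54.8


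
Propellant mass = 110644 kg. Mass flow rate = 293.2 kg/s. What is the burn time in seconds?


tb = 110644 / 293.2 = 377.4 s

377.4 s


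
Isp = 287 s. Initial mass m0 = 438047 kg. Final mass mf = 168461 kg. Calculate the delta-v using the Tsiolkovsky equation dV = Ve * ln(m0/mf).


Ve = 287 * 9.81 = 2815.47 m/s
dV = 2815.47 * ln(438047/168461) = 2691 m/s

2691 m/s


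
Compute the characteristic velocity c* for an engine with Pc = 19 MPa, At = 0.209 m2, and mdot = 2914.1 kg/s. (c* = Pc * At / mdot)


c* = 19e6 * 0.209 / 2914.1 = 1363 m/s

1363 m/s


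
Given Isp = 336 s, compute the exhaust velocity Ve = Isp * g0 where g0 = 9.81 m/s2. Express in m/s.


Ve = Isp * g0 = 336 * 9.81 = 3296.2 m/s

3296.2 m/s


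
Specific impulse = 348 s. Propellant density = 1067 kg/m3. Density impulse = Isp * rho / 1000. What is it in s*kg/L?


rho*Isp = 348 * 1067 / 1000 = 371 s*kg/L

371 s*kg/L


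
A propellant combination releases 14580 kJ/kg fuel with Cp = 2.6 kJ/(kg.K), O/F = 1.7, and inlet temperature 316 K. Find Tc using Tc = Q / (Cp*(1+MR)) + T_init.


Tc = 14580 / (2.6 * (1 + 1.7)) + 316 = 2393 K

2393 K


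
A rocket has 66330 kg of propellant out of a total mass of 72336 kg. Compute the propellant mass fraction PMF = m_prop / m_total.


PMF = 66330 / 72336 = 0.917

0.917


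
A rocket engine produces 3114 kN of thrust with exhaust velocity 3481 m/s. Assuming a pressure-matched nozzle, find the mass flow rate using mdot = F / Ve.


mdot = F / Ve = 3114000 / 3481 = 894.6 kg/s

894.6 kg/s


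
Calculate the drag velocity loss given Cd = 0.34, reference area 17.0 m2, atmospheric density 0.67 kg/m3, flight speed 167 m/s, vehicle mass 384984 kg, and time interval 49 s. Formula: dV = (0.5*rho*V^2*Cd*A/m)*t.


D = 0.5 * 0.67 * 167^2 * 0.34 * 17.0 = 54001.47 N
a = 54001.47 / 384984 = 0.1403 m/s2
dV = 0.1403 * 49 = 6.9 m/s

6.9 m/s


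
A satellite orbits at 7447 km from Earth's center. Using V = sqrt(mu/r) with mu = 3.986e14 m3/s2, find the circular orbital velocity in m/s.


V = sqrt(3.986e14 / 7447000) = 7316 m/s

7316 m/s


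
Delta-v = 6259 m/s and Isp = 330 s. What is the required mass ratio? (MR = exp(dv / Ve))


Ve = 330 * 9.81 = 3237.3 m/s
MR = exp(6259 / 3237.3) = 6.913

6.913


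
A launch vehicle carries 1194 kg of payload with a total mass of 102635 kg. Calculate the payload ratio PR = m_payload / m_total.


PR = 1194 / 102635 = 0.0116

0.0116


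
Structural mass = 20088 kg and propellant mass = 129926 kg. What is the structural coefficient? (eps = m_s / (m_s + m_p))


eps = 20088 / (20088 + 129926) = 0.1339

0.1339


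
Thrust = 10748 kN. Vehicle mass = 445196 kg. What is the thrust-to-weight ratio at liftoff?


TWR = 10748000 / (445196 * 9.81) = 2.46

2.46


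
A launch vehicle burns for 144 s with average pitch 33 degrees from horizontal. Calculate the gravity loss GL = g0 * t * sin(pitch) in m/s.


GL = 9.81 * 144 * sin(33 deg) = 769 m/s

769 m/s


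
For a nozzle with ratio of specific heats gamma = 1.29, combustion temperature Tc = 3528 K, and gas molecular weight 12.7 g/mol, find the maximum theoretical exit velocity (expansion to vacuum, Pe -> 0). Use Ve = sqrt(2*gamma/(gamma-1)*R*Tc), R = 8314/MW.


R = 8314 / 12.7 = 654.65 J/(kg.K)
Ve = sqrt(2 * 1.29 / (1.29 - 1) * 654.65 * 3528) = 4533 m/s

4533 m/s


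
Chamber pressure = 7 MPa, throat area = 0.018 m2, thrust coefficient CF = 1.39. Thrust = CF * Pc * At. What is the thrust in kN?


F = 1.39 * 7e6 * 0.018 = 175140.0 N = 175.1 kN

175.1 kN


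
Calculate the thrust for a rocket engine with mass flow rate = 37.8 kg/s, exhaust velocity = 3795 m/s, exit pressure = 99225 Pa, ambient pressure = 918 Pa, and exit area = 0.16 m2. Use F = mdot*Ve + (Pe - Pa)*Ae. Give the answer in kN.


F = 37.8 * 3795 + (99225 - 918) * 0.16 = 159180.0 N = 159.2 kN

159.2 kN


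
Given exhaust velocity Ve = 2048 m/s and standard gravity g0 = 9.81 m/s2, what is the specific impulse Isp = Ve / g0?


Isp = Ve / g0 = 2048 / 9.81 = 208.8 s

208.8 s


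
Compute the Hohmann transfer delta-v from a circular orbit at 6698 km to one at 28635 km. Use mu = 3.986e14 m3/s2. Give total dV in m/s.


V1 = sqrt(mu/r1) = 7714.29 m/s
dV1 = V1*(sqrt(2*r2/(r1+r2)) - 1) = 2107.02 m/s
V2 = sqrt(mu/r2) = 3730.96 m/s
dV2 = V2*(1 - sqrt(2*r1/(r1+r2))) = 1433.66 m/s
Total dV = 3541 m/s

3541 m/s


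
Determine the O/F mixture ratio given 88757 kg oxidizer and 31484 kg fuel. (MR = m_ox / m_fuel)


MR = 88757 / 31484 = 2.82

2.82


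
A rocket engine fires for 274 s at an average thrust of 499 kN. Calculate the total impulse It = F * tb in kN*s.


It = 499 * 274 = 136726 kN*s

136726 kN*s


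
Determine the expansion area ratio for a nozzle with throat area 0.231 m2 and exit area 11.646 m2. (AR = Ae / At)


AR = 11.646 / 0.231 = 50.4

50.4


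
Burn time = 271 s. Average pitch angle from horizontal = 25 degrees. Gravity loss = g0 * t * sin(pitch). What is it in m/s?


GL = 9.81 * 271 * sin(25 deg) = 1124 m/s

1124 m/s


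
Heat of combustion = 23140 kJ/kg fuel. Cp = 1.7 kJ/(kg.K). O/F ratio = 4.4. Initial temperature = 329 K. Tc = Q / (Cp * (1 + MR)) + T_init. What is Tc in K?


Tc = 23140 / (1.7 * (1 + 4.4)) + 329 = 2850 K

2850 K


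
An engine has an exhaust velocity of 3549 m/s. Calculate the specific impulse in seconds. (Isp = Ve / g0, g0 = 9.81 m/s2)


Isp = Ve / g0 = 3549 / 9.81 = 361.8 s

361.8 s


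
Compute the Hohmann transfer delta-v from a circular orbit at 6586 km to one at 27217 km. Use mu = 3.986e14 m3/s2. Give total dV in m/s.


V1 = sqrt(mu/r1) = 7779.61 m/s
dV1 = V1*(sqrt(2*r2/(r1+r2)) - 1) = 2092.62 m/s
V2 = sqrt(mu/r2) = 3826.91 m/s
dV2 = V2*(1 - sqrt(2*r1/(r1+r2))) = 1438.02 m/s
Total dV = 3531 m/s

3531 m/s


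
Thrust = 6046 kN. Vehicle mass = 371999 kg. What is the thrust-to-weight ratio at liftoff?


TWR = 6046000 / (371999 * 9.81) = 1.66

1.66


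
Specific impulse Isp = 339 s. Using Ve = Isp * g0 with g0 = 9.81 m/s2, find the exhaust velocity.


Ve = Isp * g0 = 339 * 9.81 = 3325.6 m/s

3325.6 m/s


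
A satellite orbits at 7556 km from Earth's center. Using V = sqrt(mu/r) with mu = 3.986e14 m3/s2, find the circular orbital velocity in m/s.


V = sqrt(3.986e14 / 7556000) = 7263 m/s

7263 m/s


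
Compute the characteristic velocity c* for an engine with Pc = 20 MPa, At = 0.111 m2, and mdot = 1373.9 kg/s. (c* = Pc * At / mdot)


c* = 20e6 * 0.111 / 1373.9 = 1616 m/s

1616 m/s


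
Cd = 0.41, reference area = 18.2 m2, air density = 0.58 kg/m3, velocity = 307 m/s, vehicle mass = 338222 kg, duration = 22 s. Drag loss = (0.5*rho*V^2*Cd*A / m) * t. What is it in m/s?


D = 0.5 * 0.58 * 307^2 * 0.41 * 18.2 = 203952.95 N
a = 203952.95 / 338222 = 0.603 m/s2
dV = 0.603 * 22 = 13.3 m/s

13.3 m/s


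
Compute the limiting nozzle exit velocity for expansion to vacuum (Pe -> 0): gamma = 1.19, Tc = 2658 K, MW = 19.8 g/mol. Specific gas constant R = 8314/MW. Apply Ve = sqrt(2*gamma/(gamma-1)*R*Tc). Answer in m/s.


R = 8314 / 19.8 = 419.9 J/(kg.K)
Ve = sqrt(2 * 1.19 / (1.19 - 1) * 419.9 * 2658) = 3739 m/s

3739 m/s


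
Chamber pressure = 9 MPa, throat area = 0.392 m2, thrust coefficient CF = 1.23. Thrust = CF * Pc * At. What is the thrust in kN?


F = 1.23 * 9e6 * 0.392 = 4.3394e+06 N = 4339.4 kN

4339.4 kN


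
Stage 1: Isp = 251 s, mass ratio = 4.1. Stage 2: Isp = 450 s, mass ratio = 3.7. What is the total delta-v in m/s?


dV1 = 251 * 9.81 * ln(4.1) = 3474.3 m/s
dV2 = 450 * 9.81 * ln(3.7) = 5775.6 m/s
Total dV = 3474.3 + 5775.6 = 9249.9 m/s ~ 9250 m/s

9250 m/s


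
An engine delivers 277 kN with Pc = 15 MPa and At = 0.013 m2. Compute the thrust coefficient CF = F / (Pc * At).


CF = 277000 / (15e6 * 0.013) = 1.42

1.42


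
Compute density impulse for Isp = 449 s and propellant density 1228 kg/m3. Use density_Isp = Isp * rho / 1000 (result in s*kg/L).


rho*Isp = 449 * 1228 / 1000 = 551 s*kg/L

551 s*kg/L


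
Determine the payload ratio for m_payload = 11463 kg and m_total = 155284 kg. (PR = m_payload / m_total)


PR = 11463 / 155284 = 0.0738

0.0738


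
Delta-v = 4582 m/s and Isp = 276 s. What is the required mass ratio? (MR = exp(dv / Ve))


Ve = 276 * 9.81 = 2707.56 m/s
MR = exp(4582 / 2707.56) = 5.432

5.432


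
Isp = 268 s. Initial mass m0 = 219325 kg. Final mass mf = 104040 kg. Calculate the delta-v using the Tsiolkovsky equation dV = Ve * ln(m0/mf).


Ve = 268 * 9.81 = 2629.08 m/s
dV = 2629.08 * ln(219325/104040) = 1961 m/s

1961 m/s
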